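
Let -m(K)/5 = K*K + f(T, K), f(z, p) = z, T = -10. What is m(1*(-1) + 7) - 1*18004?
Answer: -18134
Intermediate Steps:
m(K) = 50 - 5*K² (m(K) = -5*(K*K - 10) = -5*(K² - 10) = -5*(-10 + K²) = 50 - 5*K²)
m(1*(-1) + 7) - 1*18004 = (50 - 5*(1*(-1) + 7)²) - 1*18004 = (50 - 5*(-1 + 7)²) - 18004 = (50 - 5*6²) - 18004 = (50 - 5*36) - 18004 = (50 - 180) - 18004 = -130 - 18004 = -18134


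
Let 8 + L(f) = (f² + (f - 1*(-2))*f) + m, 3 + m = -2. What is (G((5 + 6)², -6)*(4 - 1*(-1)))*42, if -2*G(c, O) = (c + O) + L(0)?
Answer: -10710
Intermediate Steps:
m = -5 (m = -3 - 2 = -5)
L(f) = -13 + f² + f*(2 + f) (L(f) = -8 + ((f² + (f - 1*(-2))*f) - 5) = -8 + ((f² + (f + 2)*f) - 5) = -8 + ((f² + (2 + f)*f) - 5) = -8 + ((f² + f*(2 + f)) - 5) = -8 + (-5 + f² + f*(2 + f)) = -13 + f² + f*(2 + f))
G(c, O) = 13/2 - O/2 - c/2 (G(c, O) = -((c + O) + (-13 + 2*0 + 2*0²))/2 = -((O + c) + (-13 + 0 + 2*0))/2 = -((O + c) + (-13 + 0 + 0))/2 = -((O + c) - 13)/2 = -(-13 + O + c)/2 = 13/2 - O/2 - c/2)
(G((5 + 6)², -6)*(4 - 1*(-1)))*42 = ((13/2 - ½*(-6) - (5 + 6)²/2)*(4 - 1*(-1)))*42 = ((13/2 + 3 - ½*11²)*(4 + 1))*42 = ((13/2 + 3 - ½*121)*5)*42 = ((13/2 + 3 - 121/2)*5)*42 = -51*5*42 = -255*42 = -10710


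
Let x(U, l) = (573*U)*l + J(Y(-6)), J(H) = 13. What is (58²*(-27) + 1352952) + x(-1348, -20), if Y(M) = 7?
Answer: 16710217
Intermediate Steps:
x(U, l) = 13 + 573*U*l (x(U, l) = (573*U)*l + 13 = 573*U*l + 13 = 13 + 573*U*l)
(58²*(-27) + 1352952) + x(-1348, -20) = (58²*(-27) + 1352952) + (13 + 573*(-1348)*(-20)) = (3364*(-27) + 1352952) + (13 + 15448080) = (-90828 + 1352952) + 15448093 = 1262124 + 15448093 = 16710217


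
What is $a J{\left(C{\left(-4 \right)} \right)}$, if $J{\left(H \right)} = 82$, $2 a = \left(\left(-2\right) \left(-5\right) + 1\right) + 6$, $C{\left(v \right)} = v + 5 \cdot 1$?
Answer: $697$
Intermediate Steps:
$C{\left(v \right)} = 5 + v$ ($C{\left(v \right)} = v + 5 = 5 + v$)
$a = \frac{17}{2}$ ($a = \frac{\left(\left(-2\right) \left(-5\right) + 1\right) + 6}{2} = \frac{\left(10 + 1\right) + 6}{2} = \frac{11 + 6}{2} = \frac{1}{2} \cdot 17 = \frac{17}{2} \approx 8.5$)
$a J{\left(C{\left(-4 \right)} \right)} = \frac{17}{2} \cdot 82 = 697$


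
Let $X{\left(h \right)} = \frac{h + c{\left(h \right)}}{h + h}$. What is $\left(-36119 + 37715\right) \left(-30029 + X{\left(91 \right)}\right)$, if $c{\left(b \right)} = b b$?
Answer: $-47852868$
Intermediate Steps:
$c{\left(b \right)} = b^{2}$
$X{\left(h \right)} = \frac{h + h^{2}}{2 h}$ ($X{\left(h \right)} = \frac{h + h^{2}}{h + h} = \frac{h + h^{2}}{2 h}$)
$\left(-36119 + 37715\right) \left(-30029 + X{\left(91 \right)}\right) = \left(-36119 + 37715\right) \left(-30029 + \left(\frac{1}{2} + \frac{1}{2} \cdot 91\right)\right) = 1596 \left(-30029 + \left(\frac{1}{2} + \frac{91}{2}\right)\right) = 1596 \left(-30029 + 46\right) = 1596 \left(-29983\right) = -47852868$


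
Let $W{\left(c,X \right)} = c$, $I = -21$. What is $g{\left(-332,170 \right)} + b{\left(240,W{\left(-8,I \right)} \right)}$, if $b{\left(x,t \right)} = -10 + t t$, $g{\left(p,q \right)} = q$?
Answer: $224$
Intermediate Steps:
$b{\left(x,t \right)} = -10 + t^{2}$
$g{\left(-332,170 \right)} + b{\left(240,W{\left(-8,I \right)} \right)} = 170 - \left(10 - \left(-8\right)^{2}\right) = 170 + \left(-10 + 64\right) = 170 + 54 = 224$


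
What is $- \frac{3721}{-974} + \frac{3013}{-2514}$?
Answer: $\frac{1604983}{612159} \approx 2.6218$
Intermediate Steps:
$- \frac{3721}{-974} + \frac{3013}{-2514} = \left(-3721\right) \left(- \frac{1}{974}\right) + 3013 \left(- \frac{1}{2514}\right) = \frac{3721}{974} - \frac{3013}{2514} = \frac{1604983}{612159}$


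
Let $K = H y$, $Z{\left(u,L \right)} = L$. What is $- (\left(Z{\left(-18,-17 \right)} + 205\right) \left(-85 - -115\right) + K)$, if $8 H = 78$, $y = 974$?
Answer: $- \frac{30273}{2} \approx -15137.0$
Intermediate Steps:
$H = \frac{39}{4}$ ($H = \frac{1}{8} \cdot 78 = \frac{39}{4} \approx 9.75$)
$K = \frac{18993}{2}$ ($K = \frac{39}{4} \cdot 974 = \frac{18993}{2} \approx 9496.5$)
$- (\left(Z{\left(-18,-17 \right)} + 205\right) \left(-85 - -115\right) + K) = - (\left(-17 + 205\right) \left(-85 - -115\right) + \frac{18993}{2}) = - (188 \left(-85 + 115\right) + \frac{18993}{2}) = - (188 \cdot 30 + \frac{18993}{2}) = - (5640 + \frac{18993}{2}) = \left(-1\right) \frac{30273}{2} = - \frac{30273}{2}$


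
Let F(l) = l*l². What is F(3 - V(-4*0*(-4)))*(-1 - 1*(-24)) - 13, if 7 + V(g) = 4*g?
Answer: 22987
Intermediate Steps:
V(g) = -7 + 4*g
F(l) = l³
F(3 - V(-4*0*(-4)))*(-1 - 1*(-24)) - 13 = (3 - (-7 + 4*(-4*0*(-4))))³*(-1 - 1*(-24)) - 13 = (3 - (-7 + 4*(0*(-4))))³*(-1 + 24) - 13 = (3 - (-7 + 4*0))³*23 - 13 = (3 - (-7 + 0))³*23 - 13 = (3 - 1*(-7))³*23 - 13 = (3 + 7)³*23 - 13 = 10³*23 - 13 = 1000*23 - 13 = 23000 - 13 = 22987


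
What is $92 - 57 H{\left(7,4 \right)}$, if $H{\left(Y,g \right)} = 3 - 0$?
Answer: $-79$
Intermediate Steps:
$H{\left(Y,g \right)} = 3$ ($H{\left(Y,g \right)} = 3 + 0 = 3$)
$92 - 57 H{\left(7,4 \right)} = 92 - 171 = -79$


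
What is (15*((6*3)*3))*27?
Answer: 21870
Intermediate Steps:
(15*((6*3)*3))*27 = (15*(18*3))*27 = (15*54)*27 = 810*27 = 21870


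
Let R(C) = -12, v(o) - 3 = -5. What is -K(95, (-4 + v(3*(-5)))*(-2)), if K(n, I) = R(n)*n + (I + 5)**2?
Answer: 851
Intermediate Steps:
v(o) = -2 (v(o) = 3 - 5 = -2)
K(n, I) = (5 + I)**2 - 12*n (K(n, I) = -12*n + (I + 5)**2 = -12*n + (5 + I)**2 = (5 + I)**2 - 12*n)
-K(95, (-4 + v(3*(-5)))*(-2)) = -((5 + (-4 - 2)*(-2))**2 - 12*95) = -((5 - 6*(-2))**2 - 1140) = -((5 + 12)**2 - 1140) = -(17**2 - 1140) = -(289 - 1140) = -1*(-851) = 851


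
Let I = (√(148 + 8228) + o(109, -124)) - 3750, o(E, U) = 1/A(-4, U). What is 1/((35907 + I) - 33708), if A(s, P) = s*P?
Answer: -381570320/589754167009 - 492032*√2094/589754167009 ≈ -0.00068518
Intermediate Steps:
A(s, P) = P*s
o(E, U) = -1/(4*U) (o(E, U) = 1/(U*(-4)) = 1/(-4*U) = -1/(4*U))
I = -1859999/496 + 2*√2094 (I = (√(148 + 8228) - ¼/(-124)) - 3750 = (√8376 - ¼*(-1/124)) - 3750 = (2*√2094 + 1/496) - 3750 = (1/496 + 2*√2094) - 3750 = -1859999/496 + 2*√2094 ≈ -3658.5)
1/((35907 + I) - 33708) = 1/((35907 + (-1859999/496 + 2*√2094)) - 33708) = 1/((15949873/496 + 2*√2094) - 33708) = 1/(-769295/496 + 2*√2094)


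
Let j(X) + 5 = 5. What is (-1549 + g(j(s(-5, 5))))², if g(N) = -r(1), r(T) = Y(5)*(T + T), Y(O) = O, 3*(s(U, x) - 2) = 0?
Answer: 2430481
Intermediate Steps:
s(U, x) = 2 (s(U, x) = 2 + (⅓)*0 = 2 + 0 = 2)
j(X) = 0 (j(X) = -5 + 5 = 0)
r(T) = 10*T (r(T) = 5*(T + T) = 5*(2*T) = 10*T)
g(N) = -10
(-1549 + g(j(s(-5, 5))))² = (-1549 - 10)² = (-1559)² = 2430481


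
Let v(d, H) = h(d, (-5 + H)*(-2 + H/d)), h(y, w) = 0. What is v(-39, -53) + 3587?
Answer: 3587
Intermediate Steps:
v(d, H) = 0
v(-39, -53) + 3587 = 0 + 3587 = 3587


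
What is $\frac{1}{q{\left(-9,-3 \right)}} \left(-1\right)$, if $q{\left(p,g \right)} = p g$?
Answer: $- \frac{1}{27} \approx -0.037037$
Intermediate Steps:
$q{\left(p,g \right)} = g p$
$\frac{1}{q{\left(-9,-3 \right)}} \left(-1\right) = \frac{1}{\left(-3\right) \left(-9\right)} \left(-1\right) = \frac{1}{27} \left(-1\right) = - \frac{1}{27}$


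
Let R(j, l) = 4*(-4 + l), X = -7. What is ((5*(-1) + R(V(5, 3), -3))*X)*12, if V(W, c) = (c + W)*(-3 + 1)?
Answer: 2772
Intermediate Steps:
V(W, c) = -2*W - 2*c (V(W, c) = (W + c)*(-2) = -2*W - 2*c)
R(j, l) = -16 + 4*l
((5*(-1) + R(V(5, 3), -3))*X)*12 = ((5*(-1) + (-16 + 4*(-3)))*(-7))*12 = ((-5 + (-16 - 12))*(-7))*12 = ((-5 - 28)*(-7))*12 = -33*(-7)*12 = 231*12 = 2772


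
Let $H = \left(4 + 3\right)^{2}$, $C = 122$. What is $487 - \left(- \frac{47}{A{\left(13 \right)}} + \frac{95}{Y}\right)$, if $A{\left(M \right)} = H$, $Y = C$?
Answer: $\frac{2912365}{5978} \approx 487.18$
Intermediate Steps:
$H = 49$ ($H = 7^{2} = 49$)
$Y = 122$
$A{\left(M \right)} = 49$
$487 - \left(- \frac{47}{A{\left(13 \right)}} + \frac{95}{Y}\right) = 487 - \left(- \frac{47}{49} + \frac{95}{122}\right) = 487 - - \frac{1079}{5978} = 487 + \frac{1079}{5978} = \frac{2912365}{5978}$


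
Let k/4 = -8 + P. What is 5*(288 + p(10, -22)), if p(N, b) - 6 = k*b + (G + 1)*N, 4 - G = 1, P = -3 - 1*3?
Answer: 7830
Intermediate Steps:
P = -6 (P = -3 - 3 = -6)
G = 3 (G = 4 - 1*1 = 4 - 1 = 3)
k = -56 (k = 4*(-8 - 6) = 4*(-14) = -56)
p(N, b) = 6 - 56*b + 4*N (p(N, b) = 6 + (-56*b + (3 + 1)*N) = 6 + (-56*b + 4*N) = 6 - 56*b + 4*N)
5*(288 + p(10, -22)) = 5*(288 + (6 - 56*(-22) + 4*10)) = 5*(288 + (6 + 1232 + 40)) = 5*(288 + 1278) = 5*1566 = 7830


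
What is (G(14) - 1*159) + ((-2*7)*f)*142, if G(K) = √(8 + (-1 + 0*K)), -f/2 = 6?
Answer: 23697 + √7 ≈ 23700.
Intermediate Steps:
f = -12 (f = -2*6 = -12)
G(K) = √7 (G(K) = √(8 + (-1 + 0)) = √(8 - 1) = √7)
(G(14) - 1*159) + ((-2*7)*f)*142 = (√7 - 1*159) + (-2*7*(-12))*142 = (√7 - 159) - 14*(-12)*142 = (-159 + √7) + 168*142 = (-159 + √7) + 23856 = 23697 + √7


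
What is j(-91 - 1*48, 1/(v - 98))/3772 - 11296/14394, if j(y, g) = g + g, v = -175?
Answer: -323115349/411730774 ≈ -0.78477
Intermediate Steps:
j(y, g) = 2*g
j(-91 - 1*48, 1/(v - 98))/3772 - 11296/14394 = (2/(-175 - 98))/3772 - 11296/14394 = (2/(-273))*(1/3772) - 11296*1/14394 = (2*(-1/273))*(1/3772) - 5648/7197 = -2/273*1/3772 - 5648/7197 = -1/514878 - 5648/7197 = -323115349/411730774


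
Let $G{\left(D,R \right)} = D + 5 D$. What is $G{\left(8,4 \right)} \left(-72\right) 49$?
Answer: $-169344$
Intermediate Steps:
$G{\left(D,R \right)} = 6 D$
$G{\left(8,4 \right)} \left(-72\right) 49 = 6 \cdot 8 \left(-72\right) 49 = 48 \left(-72\right) 49 = \left(-3456\right) 49 = -169344$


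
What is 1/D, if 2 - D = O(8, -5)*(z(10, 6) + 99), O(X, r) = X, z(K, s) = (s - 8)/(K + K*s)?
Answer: -35/27642 ≈ -0.0012662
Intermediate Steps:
z(K, s) = (-8 + s)/(K + K*s)
D = -27642/35 (D = 2 - 8*((-8 + 6)/(10*(1 + 6)) + 99) = 2 - 8*((1/10)*(-2)/7 + 99) = 2 - 8*((1/10)*(1/7)*(-2) + 99) = 2 - 8*(-1/35 + 99) = 2 - 8*3464/35 = 2 - 1*27712/35 = 2 - 27712/35 = -27642/35 ≈ -789.77)
1/D = 1/(-27642/35) = -35/27642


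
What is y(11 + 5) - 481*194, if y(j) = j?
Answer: -93298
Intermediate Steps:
y(11 + 5) - 481*194 = (11 + 5) - 481*194 = 16 - 93314 = -93298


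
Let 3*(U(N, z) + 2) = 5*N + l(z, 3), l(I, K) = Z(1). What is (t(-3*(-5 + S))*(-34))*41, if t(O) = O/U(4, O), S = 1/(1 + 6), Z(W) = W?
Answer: -142188/35 ≈ -4062.5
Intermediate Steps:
l(I, K) = 1
U(N, z) = -5/3 + 5*N/3 (U(N, z) = -2 + (5*N + 1)/3 = -2 + (1 + 5*N)/3 = -2 + (1/3 + 5*N/3) = -5/3 + 5*N/3)
S = 1/7 ≈ 0.14286
t(O) = O/5 (t(O) = O/(-5/3 + (5/3)*4) = O/(-5/3 + 20/3) = O/5)
(t(-3*(-5 + S))*(-34))*41 = (((-3*(-5 + 1/7))/5)*(-34))*41 = (((-3*(-34/7))/5)*(-34))*41 = (((1/5)*(102/7))*(-34))*41 = ((102/35)*(-34))*41 = -3468/35*41 = -142188/35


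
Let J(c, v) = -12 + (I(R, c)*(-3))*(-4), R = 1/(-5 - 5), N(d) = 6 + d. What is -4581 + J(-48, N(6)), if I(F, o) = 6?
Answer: -4521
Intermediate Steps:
R = -1/10 (R = 1/(-10) = -1/10 ≈ -0.10000)
J(c, v) = 60 (J(c, v) = -12 + (6*(-3))*(-4) = -12 - 18*(-4) = -12 + 72 = 60)
-4581 + J(-48, N(6)) = -4581 + 60 = -4521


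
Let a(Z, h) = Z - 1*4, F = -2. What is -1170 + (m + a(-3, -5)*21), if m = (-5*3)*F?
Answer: -1287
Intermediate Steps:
a(Z, h) = -4 + Z (a(Z, h) = Z - 4 = -4 + Z)
m = 30 (m = -5*3*(-2) = -15*(-2) = 30)
-1170 + (m + a(-3, -5)*21) = -1170 + (30 + (-4 - 3)*21) = -1170 + (30 - 7*21) = -1170 + (30 - 147) = -1170 - 117 = -1287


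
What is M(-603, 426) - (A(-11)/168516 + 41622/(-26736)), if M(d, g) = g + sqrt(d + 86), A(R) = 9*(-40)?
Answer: 8918252993/20858536 + I*sqrt(517) ≈ 427.56 + 22.738*I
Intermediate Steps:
A(R) = -360
M(d, g) = g + sqrt(86 + d)
M(-603, 426) - (A(-11)/168516 + 41622/(-26736)) = (426 + sqrt(86 - 603)) - (-360/168516 + 41622/(-26736)) = (426 + sqrt(-517)) - (-360*1/168516 + 41622*(-1/26736)) = (426 + I*sqrt(517)) - (-10/4681 - 6937/4456) = (426 + I*sqrt(517)) - 1*(-32516657/20858536) = (426 + I*sqrt(517)) + 32516657/20858536 = 8918252993/20858536 + I*sqrt(517)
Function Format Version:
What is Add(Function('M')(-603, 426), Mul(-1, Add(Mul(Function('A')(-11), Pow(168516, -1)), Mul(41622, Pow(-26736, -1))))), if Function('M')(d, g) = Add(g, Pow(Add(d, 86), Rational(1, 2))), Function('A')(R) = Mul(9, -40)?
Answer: Add(Rational(8918252993, 20858536), Mul(I, Pow(517, Rational(1, 2)))) ≈ Add(427.56, Mul(22.738, I))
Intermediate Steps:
Function('A')(R) = -360
Function('M')(d, g) = Add(g, Pow(Add(86, d), Rational(1, 2)))
Add(Function('M')(-603, 426), Mul(-1, Add(Mul(Function('A')(-11), Pow(168516, -1)), Mul(41622, Pow(-26736, -1))))) = Add(Add(426, Pow(Add(86, -603), Rational(1, 2))), Mul(-1, Add(Mul(-360, Pow(168516, -1)), Mul(41622, Pow(-26736, -1))))) = Add(Add(426, Pow(-517, Rational(1, 2))), Mul(-1, Add(Mul(-360, Rational(1, 168516)), Mul(41622, Rational(-1, 26736))))) = Add(Add(426, Mul(I, Pow(517, Rational(1, 2)))), Mul(-1, Add(Rational(-10, 4681), Rational(-6937, 4456)))) = Add(Add(426, Mul(I, Pow(517, Rational(1, 2)))), Mul(-1, Rational(-32516657, 20858536))) = Add(Add(426, Mul(I, Pow(517, Rational(1, 2)))), Rational(32516657, 20858536)) = Add(Rational(8918252993, 20858536), Mul(I, Pow(517, Rational(1, 2))))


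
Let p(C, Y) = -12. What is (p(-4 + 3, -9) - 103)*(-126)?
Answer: 14490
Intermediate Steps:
(p(-4 + 3, -9) - 103)*(-126) = (-12 - 103)*(-126) = -115*(-126) = 14490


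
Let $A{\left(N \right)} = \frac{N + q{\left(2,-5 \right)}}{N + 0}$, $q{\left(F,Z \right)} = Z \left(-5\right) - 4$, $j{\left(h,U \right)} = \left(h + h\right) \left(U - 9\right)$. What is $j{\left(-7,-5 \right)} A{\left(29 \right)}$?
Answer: $\frac{9800}{29} \approx 337.93$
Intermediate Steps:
$j{\left(h,U \right)} = 2 h \left(-9 + U\right)$
$q{\left(F,Z \right)} = -4 - 5 Z$ ($q{\left(F,Z \right)} = - 5 Z - 4 = -4 - 5 Z$)
$A{\left(N \right)} = \frac{21 + N}{N}$ ($A{\left(N \right)} = \frac{N - -21}{N + 0} = \frac{N + \left(-4 + 25\right)}{N} = \frac{N + 21}{N} = \frac{21 + N}{N}$)
$j{\left(-7,-5 \right)} A{\left(29 \right)} = 2 \left(-7\right) \left(-9 - 5\right) \frac{21 + 29}{29} = 2 \left(-7\right) \left(-14\right) \frac{1}{29} \cdot 50 = 196 \cdot \frac{50}{29} = \frac{9800}{29}$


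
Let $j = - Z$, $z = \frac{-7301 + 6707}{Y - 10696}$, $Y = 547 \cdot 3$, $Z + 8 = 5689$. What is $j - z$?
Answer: $- \frac{51442049}{9055} \approx -5681.1$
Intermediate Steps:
$Z = 5681$ ($Z = -8 + 5689 = 5681$)
$Y = 1641$
$z = \frac{594}{9055}$ ($z = \frac{-7301 + 6707}{1641 - 10696} = - \frac{594}{-9055} = \left(-594\right) \left(- \frac{1}{9055}\right) = \frac{594}{9055} \approx 0.065599$)
$j = -5681$ ($j = \left(-1\right) 5681 = -5681$)
$j - z = -5681 - \frac{594}{9055} = - \frac{51442049}{9055}$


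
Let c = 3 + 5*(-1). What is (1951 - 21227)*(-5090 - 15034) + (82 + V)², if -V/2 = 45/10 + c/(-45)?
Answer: 785528968561/2025 ≈ 3.8792e+8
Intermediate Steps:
c = -2 (c = 3 - 5 = -2)
V = -409/45 (V = -2*(45/10 - 2/(-45)) = -2*(45*(⅒) - 2*(-1/45)) = -2*(9/2 + 2/45) = -2*409/90 = -409/45 ≈ -9.0889)
(1951 - 21227)*(-5090 - 15034) + (82 + V)² = (1951 - 21227)*(-5090 - 15034) + (82 - 409/45)² = -19276*(-20124) + (3281/45)² = 387910224 + 10764961/2025 = 785528968561/2025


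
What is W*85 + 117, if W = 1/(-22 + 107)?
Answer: 118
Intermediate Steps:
W = 1/85 ≈ 0.011765
W*85 + 117 = (1/85)*85 + 117 = 1 + 117 = 118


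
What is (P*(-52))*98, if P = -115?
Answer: 586040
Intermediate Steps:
(P*(-52))*98 = -115*(-52)*98 = 5980*98 = 586040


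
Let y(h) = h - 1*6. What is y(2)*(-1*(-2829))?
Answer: -11316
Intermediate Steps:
y(h) = -6 + h (y(h) = h - 6 = -6 + h)
y(2)*(-1*(-2829)) = (-6 + 2)*(-1*(-2829)) = -4*2829 = -11316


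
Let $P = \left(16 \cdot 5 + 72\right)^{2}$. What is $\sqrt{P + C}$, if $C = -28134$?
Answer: $i \sqrt{5030} \approx 70.922 i$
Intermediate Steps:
$P = 23104$ ($P = \left(80 + 72\right)^{2} = 152^{2} = 23104$)
$\sqrt{P + C} = \sqrt{23104 - 28134} = \sqrt{-5030} = i \sqrt{5030}$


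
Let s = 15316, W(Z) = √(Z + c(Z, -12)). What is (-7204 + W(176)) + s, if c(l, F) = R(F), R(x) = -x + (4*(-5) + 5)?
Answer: 8112 + √173 ≈ 8125.2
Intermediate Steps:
R(x) = -15 - x (R(x) = -x + (-20 + 5) = -x - 15 = -15 - x)
c(l, F) = -15 - F
W(Z) = √(-3 + Z) (W(Z) = √(Z + (-15 - 1*(-12))) = √(Z + (-15 + 12)) = √(Z - 3) = √(-3 + Z))
(-7204 + W(176)) + s = (-7204 + √(-3 + 176)) + 15316 = (-7204 + √173) + 15316 = 8112 + √173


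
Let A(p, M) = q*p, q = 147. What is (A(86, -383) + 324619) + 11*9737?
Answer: 444368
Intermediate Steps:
A(p, M) = 147*p
(A(86, -383) + 324619) + 11*9737 = (147*86 + 324619) + 11*9737 = (12642 + 324619) + 107107 = 337261 + 107107 = 444368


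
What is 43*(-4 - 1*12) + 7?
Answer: -681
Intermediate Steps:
43*(-4 - 1*12) + 7 = 43*(-4 - 12) + 7 = 43*(-16) + 7 = -688 + 7 = -681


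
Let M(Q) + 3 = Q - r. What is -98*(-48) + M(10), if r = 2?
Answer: 4709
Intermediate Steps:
M(Q) = -5 + Q (M(Q) = -3 + (Q - 1*2) = -3 + (Q - 2) = -3 + (-2 + Q) = -5 + Q)
-98*(-48) + M(10) = -98*(-48) + (-5 + 10) = 4704 + 5 = 4709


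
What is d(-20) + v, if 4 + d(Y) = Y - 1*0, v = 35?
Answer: 11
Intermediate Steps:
d(Y) = -4 + Y (d(Y) = -4 + (Y - 1*0) = -4 + (Y + 0) = -4 + Y)
d(-20) + v = (-4 - 20) + 35 = -24 + 35 = 11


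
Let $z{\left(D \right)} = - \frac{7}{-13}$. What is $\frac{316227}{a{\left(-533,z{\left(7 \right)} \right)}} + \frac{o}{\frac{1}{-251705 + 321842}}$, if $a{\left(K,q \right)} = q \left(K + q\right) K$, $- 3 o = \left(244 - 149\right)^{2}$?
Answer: $- \frac{419166560460699}{1986614} \approx -2.11 \cdot 10^{8}$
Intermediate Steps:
$z{\left(D \right)} = \frac{7}{13}$ ($z{\left(D \right)} = \left(-7\right) \left(- \frac{1}{13}\right) = \frac{7}{13}$)
$o = - \frac{9025}{3}$ ($o = - \frac{\left(244 - 149\right)^{2}}{3} = - \frac{95^{2}}{3} = \left(- \frac{1}{3}\right) 9025 = - \frac{9025}{3} \approx -3008.3$)
$a{\left(K,q \right)} = K q \left(K + q\right)$
$\frac{316227}{a{\left(-533,z{\left(7 \right)} \right)}} + \frac{o}{\frac{1}{-251705 + 321842}} = \frac{316227}{\left(-533\right) \frac{7}{13} \left(-533 + \frac{7}{13}\right)} - \frac{9025}{3 \frac{1}{-251705 + 321842}} = \frac{316227}{\left(-533\right) \frac{7}{13} \left(- \frac{6922}{13}\right)} - \frac{9025}{3 \cdot \frac{1}{70137}} = \frac{316227}{\frac{1986614}{13}} - \frac{9025 \frac{1}{\frac{1}{70137}}}{3} = 316227 \cdot \frac{13}{1986614} - 210995475 = \frac{4110951}{1986614} - 210995475 = - \frac{419166560460699}{1986614}$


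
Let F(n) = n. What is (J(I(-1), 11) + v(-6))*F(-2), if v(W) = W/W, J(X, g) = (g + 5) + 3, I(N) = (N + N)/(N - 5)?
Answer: -40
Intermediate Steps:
I(N) = 2*N/(-5 + N) (I(N) = (2*N)/(-5 + N) = 2*N/(-5 + N))
J(X, g) = 8 + g (J(X, g) = (5 + g) + 3 = 8 + g)
v(W) = 1
(J(I(-1), 11) + v(-6))*F(-2) = ((8 + 11) + 1)*(-2) = (19 + 1)*(-2) = 20*(-2) = -40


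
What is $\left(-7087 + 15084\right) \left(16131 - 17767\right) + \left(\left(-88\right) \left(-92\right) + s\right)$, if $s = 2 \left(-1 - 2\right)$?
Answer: $-13075002$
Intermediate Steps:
$s = -6$ ($s = 2 \left(-3\right) = -6$)
$\left(-7087 + 15084\right) \left(16131 - 17767\right) + \left(\left(-88\right) \left(-92\right) + s\right) = \left(-7087 + 15084\right) \left(16131 - 17767\right) - -8090 = 7997 \left(-1636\right) + \left(8096 - 6\right) = -13083092 + 8090 = -13075002$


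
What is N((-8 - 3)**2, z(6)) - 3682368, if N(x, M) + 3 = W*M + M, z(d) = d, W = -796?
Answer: -3687141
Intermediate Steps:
N(x, M) = -3 - 795*M (N(x, M) = -3 + (-796*M + M) = -3 - 795*M)
N((-8 - 3)**2, z(6)) - 3682368 = (-3 - 795*6) - 3682368 = (-3 - 4770) - 3682368 = -4773 - 3682368 = -3687141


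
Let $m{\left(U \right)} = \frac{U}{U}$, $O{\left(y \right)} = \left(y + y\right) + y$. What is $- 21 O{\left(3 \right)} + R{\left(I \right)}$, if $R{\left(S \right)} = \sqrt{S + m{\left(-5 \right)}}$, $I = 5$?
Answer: $-189 + \sqrt{6} \approx -186.55$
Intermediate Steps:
$O{\left(y \right)} = 3 y$ ($O{\left(y \right)} = 2 y + y = 3 y$)
$m{\left(U \right)} = 1$
$R{\left(S \right)} = \sqrt{1 + S}$ ($R{\left(S \right)} = \sqrt{S + 1} = \sqrt{1 + S}$)
$- 21 O{\left(3 \right)} + R{\left(I \right)} = - 21 \cdot 3 \cdot 3 + \sqrt{1 + 5} = \left(-21\right) 9 + \sqrt{6} = -189 + \sqrt{6}$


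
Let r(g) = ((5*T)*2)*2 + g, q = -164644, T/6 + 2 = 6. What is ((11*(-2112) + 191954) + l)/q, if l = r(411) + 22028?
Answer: -191641/164644 ≈ -1.1640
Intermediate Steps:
T = 24 (T = -12 + 6*6 = -12 + 36 = 24)
r(g) = 480 + g (r(g) = ((5*24)*2)*2 + g = (120*2)*2 + g = 240*2 + g = 480 + g)
l = 22919 (l = (480 + 411) + 22028 = 891 + 22028 = 22919)
((11*(-2112) + 191954) + l)/q = ((11*(-2112) + 191954) + 22919)/(-164644) = ((-23232 + 191954) + 22919)*(-1/164644) = (168722 + 22919)*(-1/164644) = 191641*(-1/164644) = -191641/164644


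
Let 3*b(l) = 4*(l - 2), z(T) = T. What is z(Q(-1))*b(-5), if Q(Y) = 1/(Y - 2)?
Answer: 28/9 ≈ 3.1111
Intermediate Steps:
Q(Y) = 1/(-2 + Y)
b(l) = -8/3 + 4*l/3 (b(l) = (4*(l - 2))/3 = (4*(-2 + l))/3 = (-8 + 4*l)/3 = -8/3 + 4*l/3)
z(Q(-1))*b(-5) = (-8/3 + (4/3)*(-5))/(-2 - 1) = (-8/3 - 20/3)/(-3) = -⅓*(-28/3) = 28/9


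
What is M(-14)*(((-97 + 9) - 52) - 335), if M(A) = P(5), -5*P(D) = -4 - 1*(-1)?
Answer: -285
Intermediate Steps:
P(D) = ⅗ (P(D) = -(-4 - 1*(-1))/5 = -(-4 + 1)/5 = -⅕*(-3) = ⅗)
M(A) = ⅗
M(-14)*(((-97 + 9) - 52) - 335) = 3*(((-97 + 9) - 52) - 335)/5 = 3*((-88 - 52) - 335)/5 = 3*(-140 - 335)/5 = (⅗)*(-475) = -285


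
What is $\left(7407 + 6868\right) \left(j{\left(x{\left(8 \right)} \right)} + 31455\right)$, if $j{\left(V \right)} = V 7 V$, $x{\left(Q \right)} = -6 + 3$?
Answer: $449919450$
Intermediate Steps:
$x{\left(Q \right)} = -3$
$j{\left(V \right)} = 7 V^{2}$ ($j{\left(V \right)} = 7 V V = 7 V^{2}$)
$\left(7407 + 6868\right) \left(j{\left(x{\left(8 \right)} \right)} + 31455\right) = \left(7407 + 6868\right) \left(7 \left(-3\right)^{2} + 31455\right) = 14275 \left(7 \cdot 9 + 31455\right) = 14275 \left(63 + 31455\right) = 14275 \cdot 31518 = 449919450$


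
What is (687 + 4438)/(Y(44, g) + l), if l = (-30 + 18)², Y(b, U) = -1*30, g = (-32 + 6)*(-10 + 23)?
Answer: 5125/114 ≈ 44.956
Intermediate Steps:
g = -338 (g = -26*13 = -338)
Y(b, U) = -30
l = 144 (l = (-12)² = 144)
(687 + 4438)/(Y(44, g) + l) = (687 + 4438)/(-30 + 144) = 5125/114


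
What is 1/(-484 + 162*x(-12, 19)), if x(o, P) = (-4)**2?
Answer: 1/2108 ≈ 0.00047438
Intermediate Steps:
x(o, P) = 16
1/(-484 + 162*x(-12, 19)) = 1/(-484 + 162*16) = 1/(-484 + 2592) = 1/2108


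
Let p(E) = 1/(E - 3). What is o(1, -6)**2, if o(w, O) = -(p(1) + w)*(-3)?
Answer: 9/4 ≈ 2.2500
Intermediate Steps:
p(E) = 1/(-3 + E)
o(w, O) = -3/2 + 3*w (o(w, O) = -(1/(-3 + 1) + w)*(-3) = -(1/(-2) + w)*(-3) = -(-1/2 + w)*(-3) = -(3/2 - 3*w) = -3/2 + 3*w)
o(1, -6)**2 = (-3/2 + 3*1)**2 = (-3/2 + 3)**2 = (3/2)**2 = 9/4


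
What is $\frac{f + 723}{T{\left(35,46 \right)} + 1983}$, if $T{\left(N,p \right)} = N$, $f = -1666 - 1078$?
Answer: $- \frac{2021}{2018} \approx -1.0015$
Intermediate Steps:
$f = -2744$
$\frac{f + 723}{T{\left(35,46 \right)} + 1983} = \frac{-2744 + 723}{35 + 1983} = - \frac{2021}{2018}$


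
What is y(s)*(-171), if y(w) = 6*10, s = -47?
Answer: -10260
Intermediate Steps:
y(w) = 60
y(s)*(-171) = 60*(-171) = -10260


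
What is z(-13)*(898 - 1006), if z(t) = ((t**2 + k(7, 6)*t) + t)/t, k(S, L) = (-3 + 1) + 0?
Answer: 1512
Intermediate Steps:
k(S, L) = -2 (k(S, L) = -2 + 0 = -2)
z(t) = (t**2 - t)/t (z(t) = ((t**2 - 2*t) + t)/t = (t**2 - t)/t)
z(-13)*(898 - 1006) = (-1 - 13)*(898 - 1006) = -14*(-108) = 1512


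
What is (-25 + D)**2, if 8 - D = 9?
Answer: 676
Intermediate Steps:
D = -1 (D = 8 - 1*9 = 8 - 9 = -1)
(-25 + D)**2 = (-25 - 1)**2 = (-26)**2 = 676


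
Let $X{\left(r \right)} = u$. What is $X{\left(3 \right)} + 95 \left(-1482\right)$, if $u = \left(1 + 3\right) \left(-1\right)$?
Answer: $-140794$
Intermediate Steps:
$u = -4$ ($u = 4 \left(-1\right) = -4$)
$X{\left(r \right)} = -4$
$X{\left(3 \right)} + 95 \left(-1482\right) = -4 + 95 \left(-1482\right) = -4 - 140790 = -140794$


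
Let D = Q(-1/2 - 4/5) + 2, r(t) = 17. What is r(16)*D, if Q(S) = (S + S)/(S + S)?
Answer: 51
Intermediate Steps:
Q(S) = 1 (Q(S) = (2*S)/((2*S)) = (2*S)*(1/(2*S)) = 1)
D = 3 (D = 1 + 2 = 3)
r(16)*D = 17*3 = 51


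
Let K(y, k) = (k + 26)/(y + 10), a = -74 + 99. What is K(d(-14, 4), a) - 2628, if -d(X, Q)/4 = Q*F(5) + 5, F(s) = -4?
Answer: -47287/18 ≈ -2627.1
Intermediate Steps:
a = 25
d(X, Q) = -20 + 16*Q (d(X, Q) = -4*(Q*(-4) + 5) = -4*(-4*Q + 5) = -4*(5 - 4*Q) = -20 + 16*Q)
K(y, k) = (26 + k)/(10 + y)
K(d(-14, 4), a) - 2628 = (26 + 25)/(10 + (-20 + 16*4)) - 2628 = 51/(10 + (-20 + 64)) - 2628 = 51/(10 + 44) - 2628 = 51/54 - 2628 = (1/54)*51 - 2628 = 17/18 - 2628 = -47287/18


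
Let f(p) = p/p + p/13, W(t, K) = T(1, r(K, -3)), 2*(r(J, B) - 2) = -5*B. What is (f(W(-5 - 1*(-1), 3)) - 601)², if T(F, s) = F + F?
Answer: 60808804/169 ≈ 3.5982e+5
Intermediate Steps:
r(J, B) = 2 - 5*B/2 (r(J, B) = 2 + (-5*B)/2 = 2 - 5*B/2)
T(F, s) = 2*F
W(t, K) = 2 (W(t, K) = 2*1 = 2)
f(p) = 1 + p/13 (f(p) = 1 + p*(1/13) = 1 + p/13)
(f(W(-5 - 1*(-1), 3)) - 601)² = ((1 + (1/13)*2) - 601)² = ((1 + 2/13) - 601)² = (15/13 - 601)² = (-7798/13)² = 60808804/169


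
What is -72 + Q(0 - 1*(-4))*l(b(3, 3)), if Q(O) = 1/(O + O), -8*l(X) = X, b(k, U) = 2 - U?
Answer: -4607/64 ≈ -71.984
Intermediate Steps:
l(X) = -X/8
Q(O) = 1/(2*O)
-72 + Q(0 - 1*(-4))*l(b(3, 3)) = -72 + (1/(2*(0 - 1*(-4))))*(-(2 - 1*3)/8) = -72 + (1/(2*(0 + 4)))*(-(2 - 3)/8) = -72 + ((½)/4)*(-⅛*(-1)) = -72 + ((½)*(¼))*(⅛) = -72 + (⅛)*(⅛) = -72 + 1/64 = -4607/64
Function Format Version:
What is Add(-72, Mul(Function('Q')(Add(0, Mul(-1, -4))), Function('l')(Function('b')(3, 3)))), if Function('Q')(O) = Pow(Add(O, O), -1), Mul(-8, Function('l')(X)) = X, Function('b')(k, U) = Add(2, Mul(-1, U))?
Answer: Rational(-4607, 64) ≈ -71.984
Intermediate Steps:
Function('l')(X) = Mul(Rational(-1, 8), X)
Function('Q')(O) = Mul(Rational(1, 2), Pow(O, -1)) (Function('Q')(O) = Pow(Mul(2, O), -1) = Mul(Rational(1, 2), Pow(O, -1)))
Add(-72, Mul(Function('Q')(Add(0, Mul(-1, -4))), Function('l')(Function('b')(3, 3)))) = Add(-72, Mul(Mul(Rational(1, 2), Pow(Add(0, Mul(-1, -4)), -1)), Mul(Rational(-1, 8), Add(2, Mul(-1, 3))))) = Add(-72, Mul(Mul(Rational(1, 2), Pow(Add(0, 4), -1)), Mul(Rational(-1, 8), Add(2, -3)))) = Add(-72, Mul(Mul(Rational(1, 2), Pow(4, -1)), Mul(Rational(-1, 8), -1))) = Add(-72, Mul(Mul(Rational(1, 2), Rational(1, 4)), Rational(1, 8))) = Add(-72, Mul(Rational(1, 8), Rational(1, 8))) = Add(-72, Rational(1, 64)) = Rational(-4607, 64)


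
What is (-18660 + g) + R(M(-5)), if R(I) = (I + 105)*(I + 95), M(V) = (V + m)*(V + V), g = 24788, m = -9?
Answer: 63703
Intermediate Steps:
M(V) = 2*V*(-9 + V) (M(V) = (V - 9)*(V + V) = (-9 + V)*(2*V) = 2*V*(-9 + V))
R(I) = (95 + I)*(105 + I) (R(I) = (105 + I)*(95 + I) = (95 + I)*(105 + I))
(-18660 + g) + R(M(-5)) = (-18660 + 24788) + (9975 + (2*(-5)*(-9 - 5))² + 200*(2*(-5)*(-9 - 5))) = 6128 + (9975 + (2*(-5)*(-14))² + 200*(2*(-5)*(-14))) = 6128 + (9975 + 140² + 200*140) = 6128 + (9975 + 19600 + 28000) = 6128 + 57575 = 63703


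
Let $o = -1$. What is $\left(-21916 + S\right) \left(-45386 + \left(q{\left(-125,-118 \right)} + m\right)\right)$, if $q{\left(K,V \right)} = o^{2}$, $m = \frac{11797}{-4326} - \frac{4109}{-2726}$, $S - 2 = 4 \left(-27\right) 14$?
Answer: $\frac{3134545114977562}{2948169} \approx 1.0632 \cdot 10^{9}$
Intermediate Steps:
$S = -1510$ ($S = 2 + 4 \left(-27\right) 14 = 2 - 1512 = -1510$)
$m = - \frac{3595772}{2948169}$ ($m = 11797 \left(- \frac{1}{4326}\right) - - \frac{4109}{2726} = - \frac{11797}{4326} + \frac{4109}{2726} = - \frac{3595772}{2948169} \approx -1.2197$)
$q{\left(K,V \right)} = 1$ ($q{\left(K,V \right)} = \left(-1\right)^{2} = 1$)
$\left(-21916 + S\right) \left(-45386 + \left(q{\left(-125,-118 \right)} + m\right)\right) = \left(-21916 - 1510\right) \left(-45386 + \left(1 - \frac{3595772}{2948169}\right)\right) = - 23426 \left(-45386 - \frac{647603}{2948169}\right) = \left(-23426\right) \left(- \frac{133806245837}{2948169}\right) = \frac{3134545114977562}{2948169}$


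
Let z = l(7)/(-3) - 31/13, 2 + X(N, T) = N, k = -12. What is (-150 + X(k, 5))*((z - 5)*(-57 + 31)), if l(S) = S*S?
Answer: -303400/3 ≈ -1.0113e+5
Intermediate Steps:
X(N, T) = -2 + N
l(S) = S²
z = -730/39 (z = 7²/(-3) - 31/13 = 49*(-⅓) - 31*1/13 = -49/3 - 31/13 = -730/39 ≈ -18.718)
(-150 + X(k, 5))*((z - 5)*(-57 + 31)) = (-150 + (-2 - 12))*((-730/39 - 5)*(-57 + 31)) = (-150 - 14)*(-925/39*(-26)) = -164*1850/3 = -303400/3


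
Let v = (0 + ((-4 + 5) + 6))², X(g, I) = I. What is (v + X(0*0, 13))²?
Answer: 3844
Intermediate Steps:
v = 49 (v = (0 + (1 + 6))² = (0 + 7)² = 7² = 49)
(v + X(0*0, 13))² = (49 + 13)² = 62² = 3844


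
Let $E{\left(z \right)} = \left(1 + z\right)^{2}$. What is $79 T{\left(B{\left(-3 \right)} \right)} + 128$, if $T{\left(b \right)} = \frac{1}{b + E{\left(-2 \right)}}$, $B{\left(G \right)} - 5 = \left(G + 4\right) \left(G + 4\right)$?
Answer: $\frac{975}{7} \approx 139.29$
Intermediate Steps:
$B{\left(G \right)} = 5 + \left(4 + G\right)^{2}$ ($B{\left(G \right)} = 5 + \left(G + 4\right) \left(G + 4\right) = 5 + \left(4 + G\right) \left(4 + G\right) = 5 + \left(4 + G\right)^{2}$)
$T{\left(b \right)} = \frac{1}{1 + b}$ ($T{\left(b \right)} = \frac{1}{b + \left(1 - 2\right)^{2}} = \frac{1}{b + \left(-1\right)^{2}} = \frac{1}{b + 1} = \frac{1}{1 + b}$)
$79 T{\left(B{\left(-3 \right)} \right)} + 128 = \frac{79}{1 + \left(5 + \left(4 - 3\right)^{2}\right)} + 128 = \frac{79}{1 + \left(5 + 1^{2}\right)} + 128 = \frac{79}{1 + \left(5 + 1\right)} + 128 = \frac{79}{1 + 6} + 128 = \frac{79}{7} + 128 = \frac{975}{7}$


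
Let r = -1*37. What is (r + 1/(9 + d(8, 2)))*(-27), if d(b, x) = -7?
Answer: 1971/2 ≈ 985.50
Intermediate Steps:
r = -37
(r + 1/(9 + d(8, 2)))*(-27) = (-37 + 1/(9 - 7))*(-27) = (-37 + 1/2)*(-27) = -73/2*(-27) = 1971/2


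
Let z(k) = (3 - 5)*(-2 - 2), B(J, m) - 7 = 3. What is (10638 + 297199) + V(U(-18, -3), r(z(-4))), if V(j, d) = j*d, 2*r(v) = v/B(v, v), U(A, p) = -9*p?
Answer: 1539239/5 ≈ 3.0785e+5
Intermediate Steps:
B(J, m) = 10 (B(J, m) = 7 + 3 = 10)
z(k) = 8 (z(k) = -2*(-4) = 8)
r(v) = v/20 (r(v) = (v/10)/2 = v/20)
V(j, d) = d*j
(10638 + 297199) + V(U(-18, -3), r(z(-4))) = (10638 + 297199) + ((1/20)*8)*(-9*(-3)) = 307837 + (⅖)*27 = 307837 + 54/5 = 1539239/5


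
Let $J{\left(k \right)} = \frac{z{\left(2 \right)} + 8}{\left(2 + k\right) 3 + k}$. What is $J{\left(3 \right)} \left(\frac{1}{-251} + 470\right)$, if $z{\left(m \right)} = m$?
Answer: $\frac{196615}{753} \approx 261.11$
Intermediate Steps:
$J{\left(k \right)} = \frac{10}{6 + 4 k}$ ($J{\left(k \right)} = \frac{2 + 8}{\left(2 + k\right) 3 + k} = \frac{10}{\left(6 + 3 k\right) + k} = \frac{10}{6 + 4 k}$)
$J{\left(3 \right)} \left(\frac{1}{-251} + 470\right) = \frac{5}{3 + 2 \cdot 3} \left(\frac{1}{-251} + 470\right) = \frac{5}{3 + 6} \left(- \frac{1}{251} + 470\right) = \frac{5}{9} \cdot \frac{117969}{251} = \frac{196615}{753}$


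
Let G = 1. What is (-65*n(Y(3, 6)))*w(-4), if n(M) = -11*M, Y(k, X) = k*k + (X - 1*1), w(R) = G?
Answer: 10010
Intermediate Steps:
w(R) = 1
Y(k, X) = -1 + X + k**2 (Y(k, X) = k**2 + (X - 1) = k**2 + (-1 + X) = -1 + X + k**2)
(-65*n(Y(3, 6)))*w(-4) = -(-715)*(-1 + 6 + 3**2)*1 = -(-715)*(-1 + 6 + 9)*1 = -(-715)*14*1 = -65*(-154)*1 = 10010*1 = 10010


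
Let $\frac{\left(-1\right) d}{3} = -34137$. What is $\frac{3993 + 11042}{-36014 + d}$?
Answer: $\frac{15035}{66397} \approx 0.22644$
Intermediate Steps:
$d = 102411$ ($d = \left(-3\right) \left(-34137\right) = 102411$)
$\frac{3993 + 11042}{-36014 + d} = \frac{3993 + 11042}{-36014 + 102411} = \frac{15035}{66397}$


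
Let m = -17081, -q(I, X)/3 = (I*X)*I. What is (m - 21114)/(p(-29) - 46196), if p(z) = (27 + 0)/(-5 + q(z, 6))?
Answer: 115677377/139909211 ≈ 0.82680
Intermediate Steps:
q(I, X) = -3*X*I² (q(I, X) = -3*I*X*I = -3*X*I²)
p(z) = 27/(-5 - 18*z²) (p(z) = (27 + 0)/(-5 - 3*6*z²) = 27/(-5 - 18*z²))
(m - 21114)/(p(-29) - 46196) = (-17081 - 21114)/(-27/(5 + 18*(-29)²) - 46196) = -38195/(-27/(5 + 18*841) - 46196) = -38195/(-27/(5 + 15138) - 46196) = -38195/(-27/15143 - 46196) = -38195/(-699546055/15143) = -38195*(-15143/699546055) = 115677377/139909211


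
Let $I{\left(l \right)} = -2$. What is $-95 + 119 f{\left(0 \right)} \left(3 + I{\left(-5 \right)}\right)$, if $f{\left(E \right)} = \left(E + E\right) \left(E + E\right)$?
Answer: $-95$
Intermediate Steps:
$f{\left(E \right)} = 4 E^{2}$ ($f{\left(E \right)} = 2 E 2 E = 4 E^{2}$)
$-95 + 119 f{\left(0 \right)} \left(3 + I{\left(-5 \right)}\right) = -95 + 119 \cdot 4 \cdot 0^{2} \left(3 - 2\right) = -95 + 119 \cdot 4 \cdot 0 \cdot 1 = -95 + 119 \cdot 0 \cdot 1 = -95 + 119 \cdot 0 = -95 + 0 = -95$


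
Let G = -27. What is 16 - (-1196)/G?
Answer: -764/27 ≈ -28.296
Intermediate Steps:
16 - (-1196)/G = 16 - (-1196)/(-27) = 16 - (-1196)*(-1)/27 = 16 - 26*46/27 = 16 - 1196/27 = -764/27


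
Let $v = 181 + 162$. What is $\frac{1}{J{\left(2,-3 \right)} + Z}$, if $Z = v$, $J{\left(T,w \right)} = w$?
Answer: $\frac{1}{340} \approx 0.0029412$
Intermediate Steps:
$v = 343$
$Z = 343$
$\frac{1}{J{\left(2,-3 \right)} + Z} = \frac{1}{-3 + 343} = \frac{1}{340}$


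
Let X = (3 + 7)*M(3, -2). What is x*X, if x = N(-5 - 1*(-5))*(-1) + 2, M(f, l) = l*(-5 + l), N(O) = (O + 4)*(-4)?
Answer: 2520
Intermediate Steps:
N(O) = -16 - 4*O (N(O) = (4 + O)*(-4) = -16 - 4*O)
x = 18 (x = (-16 - 4*(-5 - 1*(-5)))*(-1) + 2 = (-16 - 4*(-5 + 5))*(-1) + 2 = (-16 - 4*0)*(-1) + 2 = (-16 + 0)*(-1) + 2 = -16*(-1) + 2 = 16 + 2 = 18)
X = 140 (X = (3 + 7)*(-2*(-5 - 2)) = 10*(-2*(-7)) = 10*14 = 140)
x*X = 18*140 = 2520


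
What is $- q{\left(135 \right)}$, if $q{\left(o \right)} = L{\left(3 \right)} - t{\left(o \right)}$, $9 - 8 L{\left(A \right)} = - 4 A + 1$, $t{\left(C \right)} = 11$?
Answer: $\frac{17}{2} \approx 8.5$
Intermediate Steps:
$L{\left(A \right)} = 1 + \frac{A}{2}$ ($L{\left(A \right)} = \frac{9}{8} - \frac{- 4 A + 1}{8} = \frac{9}{8} - \frac{1 - 4 A}{8} = \frac{9}{8} + \left(- \frac{1}{8} + \frac{A}{2}\right) = 1 + \frac{A}{2}$)
$q{\left(o \right)} = - \frac{17}{2}$ ($q{\left(o \right)} = \left(1 + \frac{1}{2} \cdot 3\right) - 11 = \left(1 + \frac{3}{2}\right) - 11 = \frac{5}{2} - 11 = - \frac{17}{2}$)
$- q{\left(135 \right)} = \left(-1\right) \left(- \frac{17}{2}\right) = \frac{17}{2}$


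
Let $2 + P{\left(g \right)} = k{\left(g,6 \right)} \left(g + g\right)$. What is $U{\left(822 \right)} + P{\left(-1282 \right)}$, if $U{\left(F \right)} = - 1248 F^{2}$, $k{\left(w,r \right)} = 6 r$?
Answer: $-843345938$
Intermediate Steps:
$P{\left(g \right)} = -2 + 72 g$ ($P{\left(g \right)} = -2 + 6 \cdot 6 \left(g + g\right) = -2 + 36 \cdot 2 g = -2 + 72 g$)
$U{\left(822 \right)} + P{\left(-1282 \right)} = - 1248 \cdot 822^{2} + \left(-2 + 72 \left(-1282\right)\right) = \left(-1248\right) 675684 - 92306 = -843253632 - 92306 = -843345938$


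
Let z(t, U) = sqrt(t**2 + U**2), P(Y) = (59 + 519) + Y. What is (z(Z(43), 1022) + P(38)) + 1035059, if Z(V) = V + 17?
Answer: 1035675 + 2*sqrt(262021) ≈ 1.0367e+6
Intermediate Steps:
P(Y) = 578 + Y
Z(V) = 17 + V
z(t, U) = sqrt(U**2 + t**2)
(z(Z(43), 1022) + P(38)) + 1035059 = (sqrt(1022**2 + (17 + 43)**2) + (578 + 38)) + 1035059 = (sqrt(1044484 + 60**2) + 616) + 1035059 = (sqrt(1044484 + 3600) + 616) + 1035059 = (sqrt(1048084) + 616) + 1035059 = (2*sqrt(262021) + 616) + 1035059 = (616 + 2*sqrt(262021)) + 1035059 = 1035675 + 2*sqrt(262021)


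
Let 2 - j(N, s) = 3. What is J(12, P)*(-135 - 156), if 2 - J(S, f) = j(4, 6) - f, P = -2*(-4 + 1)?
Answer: -2619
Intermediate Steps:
j(N, s) = -1 (j(N, s) = 2 - 1*3 = 2 - 3 = -1)
P = 6 (P = -2*(-3) = 6)
J(S, f) = 3 + f (J(S, f) = 2 - (-1 - f) = 2 + (1 + f) = 3 + f)
J(12, P)*(-135 - 156) = (3 + 6)*(-135 - 156) = 9*(-291) = -2619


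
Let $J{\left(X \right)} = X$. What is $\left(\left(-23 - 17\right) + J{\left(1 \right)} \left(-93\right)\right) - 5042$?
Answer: $-5175$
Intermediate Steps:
$\left(\left(-23 - 17\right) + J{\left(1 \right)} \left(-93\right)\right) - 5042 = \left(\left(-23 - 17\right) + 1 \left(-93\right)\right) - 5042 = \left(\left(-23 - 17\right) - 93\right) - 5042 = \left(-40 - 93\right) - 5042 = -133 - 5042 = -5175$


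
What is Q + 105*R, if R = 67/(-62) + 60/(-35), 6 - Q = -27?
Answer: -16149/62 ≈ -260.47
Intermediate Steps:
Q = 33 (Q = 6 - 1*(-27) = 6 + 27 = 33)
R = -1213/434 (R = 67*(-1/62) + 60*(-1/35) = -67/62 - 12/7 = -1213/434 ≈ -2.7949)
Q + 105*R = 33 + 105*(-1213/434) = 33 - 18195/62 = -16149/62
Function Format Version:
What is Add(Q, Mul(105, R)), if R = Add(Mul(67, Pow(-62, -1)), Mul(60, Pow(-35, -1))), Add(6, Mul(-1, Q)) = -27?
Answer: Rational(-16149, 62) ≈ -260.47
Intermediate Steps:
Q = 33 (Q = Add(6, Mul(-1, -27)) = Add(6, 27) = 33)
R = Rational(-1213, 434) (R = Add(Mul(67, Rational(-1, 62)), Mul(60, Rational(-1, 35))) = Add(Rational(-67, 62), Rational(-12, 7)) = Rational(-1213, 434) ≈ -2.7949)
Add(Q, Mul(105, R)) = Add(33, Mul(105, Rational(-1213, 434))) = Add(33, Rational(-18195, 62)) = Rational(-16149, 62)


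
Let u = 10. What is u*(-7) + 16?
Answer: -54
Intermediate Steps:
u*(-7) + 16 = 10*(-7) + 16 = -70 + 16 = -54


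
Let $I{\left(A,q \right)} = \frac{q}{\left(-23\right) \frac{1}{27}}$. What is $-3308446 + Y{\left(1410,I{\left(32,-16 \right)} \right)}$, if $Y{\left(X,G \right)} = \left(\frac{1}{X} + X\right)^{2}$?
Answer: $- \frac{2624975906399}{1988100} \approx -1.3203 \cdot 10^{6}$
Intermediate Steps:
$I{\left(A,q \right)} = - \frac{27 q}{23}$ ($I{\left(A,q \right)} = \frac{q}{\left(-23\right) \frac{1}{27}} = \frac{q}{- \frac{23}{27}} = q \left(- \frac{27}{23}\right) = - \frac{27 q}{23}$)
$Y{\left(X,G \right)} = \left(X + \frac{1}{X}\right)^{2}$
$-3308446 + Y{\left(1410,I{\left(32,-16 \right)} \right)} = -3308446 + \frac{\left(1 + 1410^{2}\right)^{2}}{1988100} = -3308446 + \frac{\left(1 + 1988100\right)^{2}}{1988100} = -3308446 + \frac{1988101^{2}}{1988100} = -3308446 + \frac{1}{1988100} \cdot 3952545586201 = -3308446 + \frac{3952545586201}{1988100} = - \frac{2624975906399}{1988100}$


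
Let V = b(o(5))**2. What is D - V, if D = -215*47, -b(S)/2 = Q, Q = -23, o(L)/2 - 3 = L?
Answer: -12221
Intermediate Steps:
o(L) = 6 + 2*L
b(S) = 46 (b(S) = -2*(-23) = 46)
D = -10105
V = 2116 (V = 46**2 = 2116)
D - V = -10105 - 1*2116 = -10105 - 2116 = -12221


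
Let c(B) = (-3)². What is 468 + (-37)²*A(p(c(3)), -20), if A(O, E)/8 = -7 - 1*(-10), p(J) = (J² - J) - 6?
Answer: 33324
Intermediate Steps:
c(B) = 9
p(J) = -6 + J² - J
A(O, E) = 24 (A(O, E) = 8*(-7 - 1*(-10)) = 8*(-7 + 10) = 8*3 = 24)
468 + (-37)²*A(p(c(3)), -20) = 468 + (-37)²*24 = 468 + 1369*24 = 468 + 32856 = 33324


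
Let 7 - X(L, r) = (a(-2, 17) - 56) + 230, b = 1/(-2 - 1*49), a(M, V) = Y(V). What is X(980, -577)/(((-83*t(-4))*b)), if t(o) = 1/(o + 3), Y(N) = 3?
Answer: 8670/83 ≈ 104.46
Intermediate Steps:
a(M, V) = 3
t(o) = 1/(3 + o)
b = -1/51 (b = 1/(-2 - 49) = 1/(-51) = -1/51 ≈ -0.019608)
X(L, r) = -170 (X(L, r) = 7 - ((3 - 56) + 230) = 7 - (-53 + 230) = 7 - 1*177 = 7 - 177 = -170)
X(980, -577)/(((-83*t(-4))*b)) = -170/(-83/(3 - 4)*(-1/51)) = -170/(-83/(-1)*(-1/51)) = -170/(-83*(-1)*(-1/51)) = -170/(83*(-1/51)) = -170/(-83/51) = -170*(-51/83) = 8670/83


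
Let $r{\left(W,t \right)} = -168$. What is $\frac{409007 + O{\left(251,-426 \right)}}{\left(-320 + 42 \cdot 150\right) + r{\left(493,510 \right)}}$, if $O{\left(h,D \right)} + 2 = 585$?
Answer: $\frac{204795}{2906} \approx 70.473$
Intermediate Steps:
$O{\left(h,D \right)} = 583$ ($O{\left(h,D \right)} = -2 + 585 = 583$)
$\frac{409007 + O{\left(251,-426 \right)}}{\left(-320 + 42 \cdot 150\right) + r{\left(493,510 \right)}} = \frac{409007 + 583}{\left(-320 + 42 \cdot 150\right) - 168} = \frac{409590}{\left(-320 + 6300\right) - 168} = \frac{409590}{5980 - 168} = \frac{409590}{5812} = 409590 \cdot \frac{1}{5812} = \frac{204795}{2906}$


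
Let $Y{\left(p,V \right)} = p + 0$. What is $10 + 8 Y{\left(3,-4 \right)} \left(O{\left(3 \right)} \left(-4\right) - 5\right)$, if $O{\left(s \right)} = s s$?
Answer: $-974$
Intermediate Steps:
$O{\left(s \right)} = s^{2}$
$Y{\left(p,V \right)} = p$
$10 + 8 Y{\left(3,-4 \right)} \left(O{\left(3 \right)} \left(-4\right) - 5\right) = 10 + 8 \cdot 3 \left(3^{2} \left(-4\right) - 5\right) = 10 + 8 \cdot 3 \left(9 \left(-4\right) - 5\right) = 10 + 8 \cdot 3 \left(-36 - 5\right) = 10 + 8 \cdot 3 \left(-41\right) = 10 + 8 \left(-123\right) = 10 - 984 = -974$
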